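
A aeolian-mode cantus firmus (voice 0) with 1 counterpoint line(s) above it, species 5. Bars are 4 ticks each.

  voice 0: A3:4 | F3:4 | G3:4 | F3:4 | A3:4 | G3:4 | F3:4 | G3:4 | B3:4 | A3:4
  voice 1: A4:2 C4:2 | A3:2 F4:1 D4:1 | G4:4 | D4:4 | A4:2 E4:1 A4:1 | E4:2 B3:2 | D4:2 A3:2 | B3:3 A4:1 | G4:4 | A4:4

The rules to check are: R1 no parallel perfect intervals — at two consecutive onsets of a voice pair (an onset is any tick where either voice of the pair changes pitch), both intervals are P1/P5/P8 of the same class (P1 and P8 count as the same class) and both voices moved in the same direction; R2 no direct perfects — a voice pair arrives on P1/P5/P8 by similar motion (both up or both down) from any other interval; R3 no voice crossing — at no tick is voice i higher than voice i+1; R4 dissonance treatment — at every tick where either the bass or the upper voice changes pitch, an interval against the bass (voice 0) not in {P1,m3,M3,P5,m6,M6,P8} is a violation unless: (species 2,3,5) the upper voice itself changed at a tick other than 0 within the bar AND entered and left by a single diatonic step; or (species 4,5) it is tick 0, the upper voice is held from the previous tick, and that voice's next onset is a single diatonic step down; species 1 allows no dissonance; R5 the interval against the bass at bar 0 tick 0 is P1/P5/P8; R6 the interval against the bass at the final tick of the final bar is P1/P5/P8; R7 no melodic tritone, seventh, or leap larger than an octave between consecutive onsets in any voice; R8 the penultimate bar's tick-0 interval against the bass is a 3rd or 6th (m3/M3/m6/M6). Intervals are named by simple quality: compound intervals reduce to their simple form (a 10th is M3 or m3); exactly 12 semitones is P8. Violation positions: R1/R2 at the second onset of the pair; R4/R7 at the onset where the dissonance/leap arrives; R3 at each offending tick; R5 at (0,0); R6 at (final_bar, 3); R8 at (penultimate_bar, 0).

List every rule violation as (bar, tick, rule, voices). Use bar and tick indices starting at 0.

bar 0: v0=A3 v1=A4 downbeat P8
bar 1: v0=F3 v1=A3 downbeat M3
bar 2: v0=G3 v1=G4 downbeat P8
bar 3: v0=F3 v1=D4 downbeat M6
bar 4: v0=A3 v1=A4 downbeat P8
bar 5: v0=G3 v1=E4 downbeat M6
bar 6: v0=F3 v1=D4 downbeat M6
bar 7: v0=G3 v1=B3 downbeat M3
bar 8: v0=B3 v1=G4 downbeat m6
bar 9: v0=A3 v1=A4 downbeat P8
  -> R2 @ bar 2 tick 0 v(0, 1): F3/D4 M6 -> G3/G4 P8 similar
  -> R2 @ bar 4 tick 0 v(0, 1): F3/D4 M6 -> A3/A4 P8 similar
  -> R4 @ bar 7 tick 3 v(0, 1): G3/A4 M2 untreated
  -> R7 @ bar 7 tick 3 v(1,): B3->A4 leap 10st

(2, 0, R2, (0, 1))
(4, 0, R2, (0, 1))
(7, 3, R4, (0, 1))
(7, 3, R7, (1,))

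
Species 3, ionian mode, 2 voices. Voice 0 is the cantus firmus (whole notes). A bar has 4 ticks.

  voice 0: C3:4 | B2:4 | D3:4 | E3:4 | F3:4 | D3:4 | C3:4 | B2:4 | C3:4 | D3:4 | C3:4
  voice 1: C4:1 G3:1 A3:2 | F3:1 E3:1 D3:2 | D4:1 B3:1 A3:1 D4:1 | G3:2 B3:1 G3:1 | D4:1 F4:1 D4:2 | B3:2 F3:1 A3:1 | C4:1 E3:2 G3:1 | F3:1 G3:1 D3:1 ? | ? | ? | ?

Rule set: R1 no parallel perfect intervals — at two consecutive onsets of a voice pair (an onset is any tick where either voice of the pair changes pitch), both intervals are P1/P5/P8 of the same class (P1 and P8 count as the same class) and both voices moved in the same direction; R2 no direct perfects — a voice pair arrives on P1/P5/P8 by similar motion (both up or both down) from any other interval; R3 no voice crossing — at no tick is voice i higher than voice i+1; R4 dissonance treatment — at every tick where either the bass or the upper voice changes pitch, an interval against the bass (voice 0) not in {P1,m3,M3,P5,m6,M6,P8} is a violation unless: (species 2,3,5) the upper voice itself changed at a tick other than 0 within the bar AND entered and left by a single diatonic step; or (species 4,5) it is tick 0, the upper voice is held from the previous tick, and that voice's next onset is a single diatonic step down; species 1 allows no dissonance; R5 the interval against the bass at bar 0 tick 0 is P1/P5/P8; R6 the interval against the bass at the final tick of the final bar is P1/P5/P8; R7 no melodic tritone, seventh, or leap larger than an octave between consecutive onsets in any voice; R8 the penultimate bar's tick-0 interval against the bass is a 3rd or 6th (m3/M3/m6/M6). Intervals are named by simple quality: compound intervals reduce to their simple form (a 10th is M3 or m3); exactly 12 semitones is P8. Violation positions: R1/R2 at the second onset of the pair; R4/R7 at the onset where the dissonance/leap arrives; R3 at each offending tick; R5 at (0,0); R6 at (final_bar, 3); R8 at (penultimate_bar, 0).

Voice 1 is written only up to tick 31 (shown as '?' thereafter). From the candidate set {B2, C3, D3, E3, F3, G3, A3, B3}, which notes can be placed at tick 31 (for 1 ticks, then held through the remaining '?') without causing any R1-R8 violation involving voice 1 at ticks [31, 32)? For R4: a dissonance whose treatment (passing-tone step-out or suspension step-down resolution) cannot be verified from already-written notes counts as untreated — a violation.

B2: legal
C3: violates R4
D3: legal
E3: violates R4
F3: violates R4
G3: legal
A3: violates R4
B3: legal

{B2, B3, D3, G3}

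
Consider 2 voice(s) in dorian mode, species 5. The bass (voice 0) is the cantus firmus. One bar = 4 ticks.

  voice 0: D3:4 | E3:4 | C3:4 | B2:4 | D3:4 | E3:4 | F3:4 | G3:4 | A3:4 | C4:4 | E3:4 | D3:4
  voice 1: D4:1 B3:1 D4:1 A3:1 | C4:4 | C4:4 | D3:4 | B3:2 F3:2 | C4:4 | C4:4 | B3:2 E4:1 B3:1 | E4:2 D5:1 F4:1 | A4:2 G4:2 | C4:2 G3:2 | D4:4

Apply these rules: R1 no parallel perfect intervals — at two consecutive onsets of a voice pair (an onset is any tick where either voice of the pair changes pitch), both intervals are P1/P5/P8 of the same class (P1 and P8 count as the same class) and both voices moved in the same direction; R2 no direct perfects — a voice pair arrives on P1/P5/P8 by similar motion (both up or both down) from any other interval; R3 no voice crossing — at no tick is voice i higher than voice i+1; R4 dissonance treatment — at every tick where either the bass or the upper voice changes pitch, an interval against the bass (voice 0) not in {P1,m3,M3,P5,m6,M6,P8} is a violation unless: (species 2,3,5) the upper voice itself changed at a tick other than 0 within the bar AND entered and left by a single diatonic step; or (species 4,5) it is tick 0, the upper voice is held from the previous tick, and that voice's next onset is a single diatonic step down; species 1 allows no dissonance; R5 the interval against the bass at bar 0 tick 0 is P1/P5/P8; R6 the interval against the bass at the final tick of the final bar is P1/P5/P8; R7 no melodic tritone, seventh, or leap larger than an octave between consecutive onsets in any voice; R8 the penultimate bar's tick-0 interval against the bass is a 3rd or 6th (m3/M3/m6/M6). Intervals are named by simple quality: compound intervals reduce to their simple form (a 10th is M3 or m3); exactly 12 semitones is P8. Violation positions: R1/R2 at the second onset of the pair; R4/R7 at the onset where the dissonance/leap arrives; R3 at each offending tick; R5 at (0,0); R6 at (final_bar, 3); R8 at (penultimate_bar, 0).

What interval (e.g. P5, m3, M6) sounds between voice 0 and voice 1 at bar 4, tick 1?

voice 0=D3 voice 1=B3 -> M6

M6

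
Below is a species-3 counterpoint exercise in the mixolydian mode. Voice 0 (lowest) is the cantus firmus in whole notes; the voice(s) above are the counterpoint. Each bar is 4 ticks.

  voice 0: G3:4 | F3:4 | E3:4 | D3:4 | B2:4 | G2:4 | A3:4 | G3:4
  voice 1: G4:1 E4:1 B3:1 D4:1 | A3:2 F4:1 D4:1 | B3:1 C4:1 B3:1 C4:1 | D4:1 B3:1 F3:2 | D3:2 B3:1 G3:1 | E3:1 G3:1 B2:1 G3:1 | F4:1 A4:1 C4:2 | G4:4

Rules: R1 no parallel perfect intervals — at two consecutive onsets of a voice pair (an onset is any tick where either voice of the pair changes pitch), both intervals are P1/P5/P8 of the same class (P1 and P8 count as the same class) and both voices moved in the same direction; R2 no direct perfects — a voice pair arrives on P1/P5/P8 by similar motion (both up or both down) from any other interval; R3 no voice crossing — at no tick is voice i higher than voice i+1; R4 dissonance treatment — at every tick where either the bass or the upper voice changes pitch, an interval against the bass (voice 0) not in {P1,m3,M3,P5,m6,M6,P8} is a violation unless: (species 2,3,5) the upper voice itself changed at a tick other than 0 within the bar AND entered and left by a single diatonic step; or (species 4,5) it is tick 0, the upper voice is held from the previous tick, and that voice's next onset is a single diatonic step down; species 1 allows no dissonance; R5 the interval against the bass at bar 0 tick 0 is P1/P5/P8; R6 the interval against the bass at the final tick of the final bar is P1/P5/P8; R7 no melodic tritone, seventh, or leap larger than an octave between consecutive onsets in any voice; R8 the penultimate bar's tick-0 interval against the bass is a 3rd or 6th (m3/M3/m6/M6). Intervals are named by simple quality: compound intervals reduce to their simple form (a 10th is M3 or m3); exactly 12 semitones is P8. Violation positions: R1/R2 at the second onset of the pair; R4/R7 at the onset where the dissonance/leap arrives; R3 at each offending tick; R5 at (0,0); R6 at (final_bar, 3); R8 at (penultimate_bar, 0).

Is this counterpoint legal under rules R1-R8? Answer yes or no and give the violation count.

bar 0: v0=G3 v1=G4 (P8)
bar 1: v0=F3 v1=A3 (M3)
bar 2: v0=E3 v1=B3 (P5)
bar 3: v0=D3 v1=D4 (P8)
bar 4: v0=B2 v1=D3 (m3)
bar 5: v0=G2 v1=E3 (M6)
bar 6: v0=A3 v1=F4 (m6)
bar 7: v0=G3 v1=G4 (P8)
  R2 @ bar2.0: F3/D4 M6 -> E3/B3 P5 similar
  R7 @ bar3.2: B3->F3 leap 6st
  R7 @ bar6.0: G2->A3 leap 14st
  R7 @ bar6.0: G3->F4 leap 10st

No (4 violations)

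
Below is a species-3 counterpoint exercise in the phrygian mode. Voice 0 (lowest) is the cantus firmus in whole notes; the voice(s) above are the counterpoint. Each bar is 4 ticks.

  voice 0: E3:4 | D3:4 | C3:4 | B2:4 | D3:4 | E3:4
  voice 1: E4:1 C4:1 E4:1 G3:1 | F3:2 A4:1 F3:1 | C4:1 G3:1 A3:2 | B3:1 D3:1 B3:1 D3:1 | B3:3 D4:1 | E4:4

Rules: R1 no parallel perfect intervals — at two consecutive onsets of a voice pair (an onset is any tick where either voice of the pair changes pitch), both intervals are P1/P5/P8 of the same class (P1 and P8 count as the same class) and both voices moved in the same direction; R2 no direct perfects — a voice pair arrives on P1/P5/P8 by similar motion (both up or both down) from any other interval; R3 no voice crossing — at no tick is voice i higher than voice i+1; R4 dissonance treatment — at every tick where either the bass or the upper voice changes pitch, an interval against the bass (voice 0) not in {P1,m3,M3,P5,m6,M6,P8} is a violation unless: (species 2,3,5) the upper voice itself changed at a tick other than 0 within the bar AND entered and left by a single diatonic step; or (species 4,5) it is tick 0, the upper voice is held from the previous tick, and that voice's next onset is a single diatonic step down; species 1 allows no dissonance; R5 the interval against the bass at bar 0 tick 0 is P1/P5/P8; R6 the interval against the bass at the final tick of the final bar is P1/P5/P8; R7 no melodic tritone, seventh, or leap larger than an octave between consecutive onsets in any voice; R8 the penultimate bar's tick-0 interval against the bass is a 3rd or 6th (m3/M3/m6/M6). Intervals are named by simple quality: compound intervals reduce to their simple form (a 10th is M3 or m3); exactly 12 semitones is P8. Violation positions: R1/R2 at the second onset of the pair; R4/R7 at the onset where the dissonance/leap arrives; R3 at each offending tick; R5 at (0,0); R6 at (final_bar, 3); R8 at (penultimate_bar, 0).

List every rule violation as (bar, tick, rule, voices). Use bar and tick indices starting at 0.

(1, 2, R7, (1,))
(1, 3, R7, (1,))
(5, 0, R1, (0, 1))

bar 0: v0=E3 v1=E4 downbeat P8
bar 1: v0=D3 v1=F3 downbeat m3
bar 2: v0=C3 v1=C4 downbeat P8
bar 3: v0=B2 v1=B3 downbeat P8
bar 4: v0=D3 v1=B3 downbeat M6
bar 5: v0=E3 v1=E4 downbeat P8
  -> R7 @ bar 1 tick 2 v(1,): F3->A4 leap 16st
  -> R7 @ bar 1 tick 3 v(1,): A4->F3 leap 16st
  -> R1 @ bar 5 tick 0 v(0, 1): D3/D4 P8 -> E3/E4 P8 similar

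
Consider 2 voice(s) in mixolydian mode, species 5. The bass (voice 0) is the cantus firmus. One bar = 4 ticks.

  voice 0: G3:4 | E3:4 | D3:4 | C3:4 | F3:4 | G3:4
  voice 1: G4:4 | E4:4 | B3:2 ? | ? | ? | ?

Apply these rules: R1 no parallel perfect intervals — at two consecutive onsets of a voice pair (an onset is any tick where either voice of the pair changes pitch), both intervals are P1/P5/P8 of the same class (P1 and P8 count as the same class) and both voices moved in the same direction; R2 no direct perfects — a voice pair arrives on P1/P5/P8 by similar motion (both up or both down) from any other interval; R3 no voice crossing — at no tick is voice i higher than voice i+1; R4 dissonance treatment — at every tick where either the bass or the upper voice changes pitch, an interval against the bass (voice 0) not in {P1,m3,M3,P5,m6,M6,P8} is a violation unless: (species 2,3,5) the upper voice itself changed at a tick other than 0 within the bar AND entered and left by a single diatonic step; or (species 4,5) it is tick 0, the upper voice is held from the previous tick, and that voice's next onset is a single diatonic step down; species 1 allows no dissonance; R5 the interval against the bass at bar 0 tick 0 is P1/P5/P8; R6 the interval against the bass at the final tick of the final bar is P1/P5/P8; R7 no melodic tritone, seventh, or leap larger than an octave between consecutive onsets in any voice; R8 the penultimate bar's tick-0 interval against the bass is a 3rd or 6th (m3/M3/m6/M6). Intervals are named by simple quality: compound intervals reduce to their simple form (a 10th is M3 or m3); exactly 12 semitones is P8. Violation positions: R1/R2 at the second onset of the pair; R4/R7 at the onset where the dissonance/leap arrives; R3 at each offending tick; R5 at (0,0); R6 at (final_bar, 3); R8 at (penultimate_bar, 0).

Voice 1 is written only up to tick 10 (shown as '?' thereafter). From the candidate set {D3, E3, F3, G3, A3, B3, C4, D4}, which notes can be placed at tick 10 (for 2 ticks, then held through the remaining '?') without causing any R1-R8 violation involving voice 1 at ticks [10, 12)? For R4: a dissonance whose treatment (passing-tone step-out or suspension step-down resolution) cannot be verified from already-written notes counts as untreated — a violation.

D3: legal
E3: violates R4
F3: violates R7
G3: violates R4
A3: legal
B3: legal
C4: violates R4
D4: legal

{A3, B3, D3, D4}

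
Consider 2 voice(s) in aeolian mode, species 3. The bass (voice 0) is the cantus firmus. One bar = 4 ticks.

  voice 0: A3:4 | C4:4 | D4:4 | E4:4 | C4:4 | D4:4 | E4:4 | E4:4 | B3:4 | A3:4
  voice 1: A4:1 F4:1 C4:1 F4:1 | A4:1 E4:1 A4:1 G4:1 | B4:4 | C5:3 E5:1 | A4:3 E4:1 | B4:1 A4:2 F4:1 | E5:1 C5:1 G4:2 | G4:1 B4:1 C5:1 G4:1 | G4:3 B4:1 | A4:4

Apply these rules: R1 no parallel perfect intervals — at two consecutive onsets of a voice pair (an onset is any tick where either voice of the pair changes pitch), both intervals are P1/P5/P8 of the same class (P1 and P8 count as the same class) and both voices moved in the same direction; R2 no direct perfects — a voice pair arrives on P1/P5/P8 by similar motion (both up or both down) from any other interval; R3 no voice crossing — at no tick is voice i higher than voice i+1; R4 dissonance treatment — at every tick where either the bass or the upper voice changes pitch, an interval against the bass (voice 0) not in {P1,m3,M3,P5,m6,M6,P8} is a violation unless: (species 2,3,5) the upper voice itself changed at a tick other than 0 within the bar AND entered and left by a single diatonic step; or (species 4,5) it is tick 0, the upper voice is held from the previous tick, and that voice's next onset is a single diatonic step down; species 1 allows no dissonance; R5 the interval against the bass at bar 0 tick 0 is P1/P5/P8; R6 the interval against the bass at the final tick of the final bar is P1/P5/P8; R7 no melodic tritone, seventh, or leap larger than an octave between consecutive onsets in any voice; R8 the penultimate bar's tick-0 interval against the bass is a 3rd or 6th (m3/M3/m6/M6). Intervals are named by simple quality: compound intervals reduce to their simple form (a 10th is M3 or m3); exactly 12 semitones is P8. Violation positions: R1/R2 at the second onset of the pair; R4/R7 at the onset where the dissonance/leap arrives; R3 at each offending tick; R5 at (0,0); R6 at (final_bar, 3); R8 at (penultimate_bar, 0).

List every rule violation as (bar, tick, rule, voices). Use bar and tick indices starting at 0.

bar 0: v0=A3 v1=A4 downbeat P8
bar 1: v0=C4 v1=A4 downbeat M6
bar 2: v0=D4 v1=B4 downbeat M6
bar 3: v0=E4 v1=C5 downbeat m6
bar 4: v0=C4 v1=A4 downbeat M6
bar 5: v0=D4 v1=B4 downbeat M6
bar 6: v0=E4 v1=E5 downbeat P8
bar 7: v0=E4 v1=G4 downbeat m3
bar 8: v0=B3 v1=G4 downbeat m6
bar 9: v0=A3 v1=A4 downbeat P8
  -> R2 @ bar 6 tick 0 v(0, 1): D4/F4 m3 -> E4/E5 P8 similar
  -> R7 @ bar 6 tick 0 v(1,): F4->E5 leap 11st
  -> R1 @ bar 9 tick 0 v(0, 1): B3/B4 P8 -> A3/A4 P8 similar

(6, 0, R2, (0, 1))
(6, 0, R7, (1,))
(9, 0, R1, (0, 1))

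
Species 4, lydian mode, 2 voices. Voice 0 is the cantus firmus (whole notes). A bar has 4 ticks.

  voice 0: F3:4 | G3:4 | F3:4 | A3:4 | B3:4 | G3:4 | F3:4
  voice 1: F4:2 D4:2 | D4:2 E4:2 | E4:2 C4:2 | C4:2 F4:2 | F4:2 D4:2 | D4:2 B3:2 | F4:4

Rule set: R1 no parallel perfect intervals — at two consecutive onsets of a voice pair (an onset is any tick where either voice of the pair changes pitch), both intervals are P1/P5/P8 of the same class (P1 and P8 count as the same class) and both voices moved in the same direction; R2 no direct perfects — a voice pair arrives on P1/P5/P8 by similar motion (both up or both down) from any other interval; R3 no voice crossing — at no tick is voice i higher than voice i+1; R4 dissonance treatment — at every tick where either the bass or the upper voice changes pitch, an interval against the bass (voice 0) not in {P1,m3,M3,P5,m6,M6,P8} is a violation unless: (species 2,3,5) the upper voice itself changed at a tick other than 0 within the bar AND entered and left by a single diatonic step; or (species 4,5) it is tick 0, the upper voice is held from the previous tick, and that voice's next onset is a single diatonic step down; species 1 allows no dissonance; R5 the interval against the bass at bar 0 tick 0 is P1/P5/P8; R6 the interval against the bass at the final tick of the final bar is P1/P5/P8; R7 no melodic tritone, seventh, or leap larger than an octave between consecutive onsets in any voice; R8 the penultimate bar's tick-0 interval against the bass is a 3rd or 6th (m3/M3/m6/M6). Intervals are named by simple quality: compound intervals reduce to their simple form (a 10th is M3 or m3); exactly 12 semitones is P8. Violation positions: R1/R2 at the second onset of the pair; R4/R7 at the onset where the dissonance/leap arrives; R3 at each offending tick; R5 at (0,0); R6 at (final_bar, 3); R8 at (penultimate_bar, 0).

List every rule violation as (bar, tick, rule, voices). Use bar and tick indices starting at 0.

(2, 0, R4, (0, 1))
(4, 0, R4, (0, 1))
(5, 0, R8, (0, 1))
(6, 0, R7, (1,))

bar 0: v0=F3 v1=F4 downbeat P8
bar 1: v0=G3 v1=D4 downbeat P5
bar 2: v0=F3 v1=E4 downbeat M7
bar 3: v0=A3 v1=C4 downbeat m3
bar 4: v0=B3 v1=F4 downbeat TT
bar 5: v0=G3 v1=D4 downbeat P5
bar 6: v0=F3 v1=F4 downbeat P8
  -> R4 @ bar 2 tick 0 v(0, 1): F3/E4 M7 untreated
  -> R4 @ bar 4 tick 0 v(0, 1): B3/F4 TT untreated
  -> R8 @ bar 5 tick 0 v(0, 1): penult P5 not 3rd/6th
  -> R7 @ bar 6 tick 0 v(1,): B3->F4 leap 6st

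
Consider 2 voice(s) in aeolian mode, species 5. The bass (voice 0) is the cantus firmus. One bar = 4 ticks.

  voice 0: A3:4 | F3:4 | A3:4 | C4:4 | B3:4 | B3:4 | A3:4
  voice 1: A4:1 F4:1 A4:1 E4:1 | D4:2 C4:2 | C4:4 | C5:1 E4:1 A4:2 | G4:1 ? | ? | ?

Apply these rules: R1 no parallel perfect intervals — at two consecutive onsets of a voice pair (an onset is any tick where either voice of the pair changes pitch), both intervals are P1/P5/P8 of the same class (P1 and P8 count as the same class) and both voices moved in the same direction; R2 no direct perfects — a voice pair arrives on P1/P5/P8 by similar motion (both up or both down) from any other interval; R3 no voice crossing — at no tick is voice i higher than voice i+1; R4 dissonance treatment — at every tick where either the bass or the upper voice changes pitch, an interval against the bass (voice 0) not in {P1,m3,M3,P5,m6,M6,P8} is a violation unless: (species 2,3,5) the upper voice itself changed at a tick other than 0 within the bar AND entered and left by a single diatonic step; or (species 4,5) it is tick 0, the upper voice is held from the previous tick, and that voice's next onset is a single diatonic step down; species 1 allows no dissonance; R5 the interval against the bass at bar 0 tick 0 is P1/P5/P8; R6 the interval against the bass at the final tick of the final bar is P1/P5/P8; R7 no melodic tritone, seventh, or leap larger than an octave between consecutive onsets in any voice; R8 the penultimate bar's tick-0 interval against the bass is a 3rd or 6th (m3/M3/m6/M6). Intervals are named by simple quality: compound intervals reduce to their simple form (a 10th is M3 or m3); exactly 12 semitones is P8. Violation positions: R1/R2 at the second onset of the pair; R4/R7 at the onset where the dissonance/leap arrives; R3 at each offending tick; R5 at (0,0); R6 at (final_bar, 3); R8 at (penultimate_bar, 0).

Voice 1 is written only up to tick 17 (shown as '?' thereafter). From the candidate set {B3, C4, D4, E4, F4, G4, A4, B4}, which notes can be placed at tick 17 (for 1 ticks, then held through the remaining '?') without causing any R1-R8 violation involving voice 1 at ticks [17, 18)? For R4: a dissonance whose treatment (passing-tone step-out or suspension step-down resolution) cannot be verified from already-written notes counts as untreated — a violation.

{B3, B4, D4, G4}

B3: legal
C4: violates R4
D4: legal
E4: violates R4
F4: violates R4
G4: legal
A4: violates R4
B4: legal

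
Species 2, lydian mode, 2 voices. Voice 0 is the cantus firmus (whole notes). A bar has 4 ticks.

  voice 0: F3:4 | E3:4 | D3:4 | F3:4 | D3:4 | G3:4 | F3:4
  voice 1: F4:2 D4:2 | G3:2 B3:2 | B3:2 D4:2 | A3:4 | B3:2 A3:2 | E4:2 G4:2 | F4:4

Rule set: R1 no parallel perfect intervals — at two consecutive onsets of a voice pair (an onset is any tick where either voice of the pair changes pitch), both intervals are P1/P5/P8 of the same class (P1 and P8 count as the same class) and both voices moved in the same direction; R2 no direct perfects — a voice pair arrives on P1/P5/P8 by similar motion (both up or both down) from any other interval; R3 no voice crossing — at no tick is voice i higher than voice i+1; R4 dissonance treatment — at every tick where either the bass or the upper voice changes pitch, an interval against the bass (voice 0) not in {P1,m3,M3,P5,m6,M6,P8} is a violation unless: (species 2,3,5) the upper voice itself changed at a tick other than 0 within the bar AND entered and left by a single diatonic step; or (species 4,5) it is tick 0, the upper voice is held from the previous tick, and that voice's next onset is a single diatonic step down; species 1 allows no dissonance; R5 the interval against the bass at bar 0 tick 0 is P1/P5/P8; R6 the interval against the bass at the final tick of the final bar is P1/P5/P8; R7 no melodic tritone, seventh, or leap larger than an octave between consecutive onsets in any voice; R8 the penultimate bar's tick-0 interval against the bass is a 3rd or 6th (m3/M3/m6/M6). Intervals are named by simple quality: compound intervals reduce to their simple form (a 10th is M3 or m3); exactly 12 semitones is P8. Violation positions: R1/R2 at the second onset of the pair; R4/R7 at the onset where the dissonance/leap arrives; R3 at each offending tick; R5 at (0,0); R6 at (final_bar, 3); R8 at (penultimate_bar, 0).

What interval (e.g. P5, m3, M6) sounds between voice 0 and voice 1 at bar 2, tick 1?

M6

voice 0=D3 voice 1=B3 -> M6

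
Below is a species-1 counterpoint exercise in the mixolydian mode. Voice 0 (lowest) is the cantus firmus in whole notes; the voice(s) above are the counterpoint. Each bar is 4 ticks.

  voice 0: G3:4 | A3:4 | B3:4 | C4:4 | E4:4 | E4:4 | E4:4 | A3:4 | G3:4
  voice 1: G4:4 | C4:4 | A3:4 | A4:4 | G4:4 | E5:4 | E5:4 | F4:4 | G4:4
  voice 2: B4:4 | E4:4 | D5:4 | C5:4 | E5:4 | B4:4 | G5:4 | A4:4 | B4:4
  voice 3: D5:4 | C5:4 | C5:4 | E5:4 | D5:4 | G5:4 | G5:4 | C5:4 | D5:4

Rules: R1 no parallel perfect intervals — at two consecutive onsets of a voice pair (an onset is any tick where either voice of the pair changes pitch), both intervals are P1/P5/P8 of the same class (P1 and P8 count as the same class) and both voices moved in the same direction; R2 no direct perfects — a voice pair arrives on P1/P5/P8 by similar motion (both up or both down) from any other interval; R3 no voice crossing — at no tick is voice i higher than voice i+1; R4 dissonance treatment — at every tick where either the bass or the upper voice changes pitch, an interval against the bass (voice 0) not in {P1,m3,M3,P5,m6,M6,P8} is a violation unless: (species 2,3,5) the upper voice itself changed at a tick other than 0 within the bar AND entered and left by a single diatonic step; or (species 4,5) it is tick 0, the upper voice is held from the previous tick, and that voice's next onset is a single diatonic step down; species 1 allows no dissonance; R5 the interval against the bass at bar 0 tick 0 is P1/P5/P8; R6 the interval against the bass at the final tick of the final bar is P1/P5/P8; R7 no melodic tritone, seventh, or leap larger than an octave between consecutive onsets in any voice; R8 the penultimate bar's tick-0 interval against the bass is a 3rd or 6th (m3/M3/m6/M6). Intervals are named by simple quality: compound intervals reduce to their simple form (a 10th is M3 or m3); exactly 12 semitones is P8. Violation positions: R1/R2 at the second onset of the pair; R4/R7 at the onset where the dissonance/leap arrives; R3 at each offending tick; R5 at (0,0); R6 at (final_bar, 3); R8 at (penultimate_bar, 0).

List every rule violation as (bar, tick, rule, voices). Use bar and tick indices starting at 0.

(0, 0, R5, (0, 2))
(1, 0, R2, (1, 3))
(2, 0, R3, (0, 1))
(2, 0, R3, (2, 3))
(2, 0, R4, (0, 1))
(2, 0, R4, (0, 3))
(2, 0, R7, (2,))
(2, 1, R3, (0, 1))
(2, 1, R3, (2, 3))
(2, 2, R3, (0, 1))
(2, 2, R3, (2, 3))
(2, 3, R3, (0, 1))
(2, 3, R3, (2, 3))
(3, 0, R2, (1, 3))
(4, 0, R1, (0, 2))
(4, 0, R1, (1, 3))
(4, 0, R3, (2, 3))
(4, 0, R4, (0, 3))
(4, 1, R3, (2, 3))
(4, 2, R3, (2, 3))
(4, 3, R3, (2, 3))
(5, 0, R3, (1, 2))
(5, 1, R3, (1, 2))
(5, 2, R3, (1, 2))
(5, 3, R3, (1, 2))
(7, 0, R2, (0, 2))
(7, 0, R2, (1, 3))
(7, 0, R7, (1,))
(7, 0, R7, (2,))
(7, 0, R8, (0, 2))
(8, 0, R1, (1, 3))
(8, 3, R6, (0, 2))

bar 0: v0=G3 v1=G4 v2=B4 v3=D5 downbeat P5
bar 1: v0=A3 v1=C4 v2=E4 v3=C5 downbeat m3
bar 2: v0=B3 v1=A3 v2=D5 v3=C5 downbeat m2
bar 3: v0=C4 v1=A4 v2=C5 v3=E5 downbeat M3
bar 4: v0=E4 v1=G4 v2=E5 v3=D5 downbeat m7
bar 5: v0=E4 v1=E5 v2=B4 v3=G5 downbeat m3
bar 6: v0=E4 v1=E5 v2=G5 v3=G5 downbeat m3
bar 7: v0=A3 v1=F4 v2=A4 v3=C5 downbeat m3
bar 8: v0=G3 v1=G4 v2=B4 v3=D5 downbeat P5
  -> R5 @ bar 0 tick 0 v(0, 2): opens on M3
  -> R2 @ bar 1 tick 0 v(1, 3): G4/D5 P5 -> C4/C5 P8 similar
  -> R3 @ bar 2 tick 0 v(0, 1): B3 above A3
  -> R3 @ bar 2 tick 0 v(2, 3): D5 above C5
  -> R4 @ bar 2 tick 0 v(0, 1): B3/A3 M2 untreated
  -> R4 @ bar 2 tick 0 v(0, 3): B3/C5 m2 untreated
  -> R7 @ bar 2 tick 0 v(2,): E4->D5 leap 10st
  -> R3 @ bar 2 tick 1 v(0, 1): B3 above A3
  -> R3 @ bar 2 tick 1 v(2, 3): D5 above C5
  -> R3 @ bar 2 tick 2 v(0, 1): B3 above A3
  -> R3 @ bar 2 tick 2 v(2, 3): D5 above C5
  -> R3 @ bar 2 tick 3 v(0, 1): B3 above A3
  -> R3 @ bar 2 tick 3 v(2, 3): D5 above C5
  -> R2 @ bar 3 tick 0 v(1, 3): A3/C5 m3 -> A4/E5 P5 similar
  -> R1 @ bar 4 tick 0 v(0, 2): C4/C5 P8 -> E4/E5 P8 similar
  -> R1 @ bar 4 tick 0 v(1, 3): A4/E5 P5 -> G4/D5 P5 similar
  -> R3 @ bar 4 tick 0 v(2, 3): E5 above D5
  -> R4 @ bar 4 tick 0 v(0, 3): E4/D5 m7 untreated
  -> R3 @ bar 4 tick 1 v(2, 3): E5 above D5
  -> R3 @ bar 4 tick 2 v(2, 3): E5 above D5
  -> R3 @ bar 4 tick 3 v(2, 3): E5 above D5
  -> R3 @ bar 5 tick 0 v(1, 2): E5 above B4
  -> R3 @ bar 5 tick 1 v(1, 2): E5 above B4
  -> R3 @ bar 5 tick 2 v(1, 2): E5 above B4
  -> R3 @ bar 5 tick 3 v(1, 2): E5 above B4
  -> R2 @ bar 7 tick 0 v(0, 2): E4/G5 m3 -> A3/A4 P8 similar
  -> R2 @ bar 7 tick 0 v(1, 3): E5/G5 m3 -> F4/C5 P5 similar
  -> R7 @ bar 7 tick 0 v(1,): E5->F4 leap 11st
  -> R7 @ bar 7 tick 0 v(2,): G5->A4 leap 10st
  -> R8 @ bar 7 tick 0 v(0, 2): penult P8 not 3rd/6th
  -> R1 @ bar 8 tick 0 v(1, 3): F4/C5 P5 -> G4/D5 P5 similar
  -> R6 @ bar 8 tick 3 v(0, 2): closes on M3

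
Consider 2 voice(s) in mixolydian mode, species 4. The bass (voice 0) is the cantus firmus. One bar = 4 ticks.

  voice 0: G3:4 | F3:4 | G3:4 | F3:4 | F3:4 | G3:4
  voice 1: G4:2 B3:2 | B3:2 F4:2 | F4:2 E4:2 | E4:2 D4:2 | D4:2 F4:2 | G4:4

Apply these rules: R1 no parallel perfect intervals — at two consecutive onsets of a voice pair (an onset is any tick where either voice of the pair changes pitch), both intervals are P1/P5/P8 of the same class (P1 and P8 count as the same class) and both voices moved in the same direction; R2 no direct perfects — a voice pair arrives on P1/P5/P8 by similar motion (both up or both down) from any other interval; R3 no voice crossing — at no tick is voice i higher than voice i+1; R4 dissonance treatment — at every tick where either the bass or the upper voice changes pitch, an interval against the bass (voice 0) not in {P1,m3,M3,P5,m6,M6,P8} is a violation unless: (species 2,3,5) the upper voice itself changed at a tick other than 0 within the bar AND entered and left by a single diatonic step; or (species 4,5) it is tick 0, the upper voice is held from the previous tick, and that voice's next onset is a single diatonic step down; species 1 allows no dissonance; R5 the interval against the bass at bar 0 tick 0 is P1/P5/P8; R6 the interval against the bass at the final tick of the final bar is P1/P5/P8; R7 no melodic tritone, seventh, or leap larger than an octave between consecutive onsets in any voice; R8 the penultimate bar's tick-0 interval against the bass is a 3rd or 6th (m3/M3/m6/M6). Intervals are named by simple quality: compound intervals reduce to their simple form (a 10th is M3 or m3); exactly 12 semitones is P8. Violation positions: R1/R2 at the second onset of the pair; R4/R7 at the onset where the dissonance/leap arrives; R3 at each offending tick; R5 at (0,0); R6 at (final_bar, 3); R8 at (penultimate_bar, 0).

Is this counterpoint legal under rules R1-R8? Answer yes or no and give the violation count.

bar 0: v0=G3 v1=G4 (P8)
bar 1: v0=F3 v1=B3 (TT)
bar 2: v0=G3 v1=F4 (m7)
bar 3: v0=F3 v1=E4 (M7)
bar 4: v0=F3 v1=D4 (M6)
bar 5: v0=G3 v1=G4 (P8)
  R4 @ bar1.0: F3/B3 TT untreated
  R7 @ bar1.2: B3->F4 leap 6st
  R1 @ bar5.0: F3/F4 P8 -> G3/G4 P8 similar

No (3 violations)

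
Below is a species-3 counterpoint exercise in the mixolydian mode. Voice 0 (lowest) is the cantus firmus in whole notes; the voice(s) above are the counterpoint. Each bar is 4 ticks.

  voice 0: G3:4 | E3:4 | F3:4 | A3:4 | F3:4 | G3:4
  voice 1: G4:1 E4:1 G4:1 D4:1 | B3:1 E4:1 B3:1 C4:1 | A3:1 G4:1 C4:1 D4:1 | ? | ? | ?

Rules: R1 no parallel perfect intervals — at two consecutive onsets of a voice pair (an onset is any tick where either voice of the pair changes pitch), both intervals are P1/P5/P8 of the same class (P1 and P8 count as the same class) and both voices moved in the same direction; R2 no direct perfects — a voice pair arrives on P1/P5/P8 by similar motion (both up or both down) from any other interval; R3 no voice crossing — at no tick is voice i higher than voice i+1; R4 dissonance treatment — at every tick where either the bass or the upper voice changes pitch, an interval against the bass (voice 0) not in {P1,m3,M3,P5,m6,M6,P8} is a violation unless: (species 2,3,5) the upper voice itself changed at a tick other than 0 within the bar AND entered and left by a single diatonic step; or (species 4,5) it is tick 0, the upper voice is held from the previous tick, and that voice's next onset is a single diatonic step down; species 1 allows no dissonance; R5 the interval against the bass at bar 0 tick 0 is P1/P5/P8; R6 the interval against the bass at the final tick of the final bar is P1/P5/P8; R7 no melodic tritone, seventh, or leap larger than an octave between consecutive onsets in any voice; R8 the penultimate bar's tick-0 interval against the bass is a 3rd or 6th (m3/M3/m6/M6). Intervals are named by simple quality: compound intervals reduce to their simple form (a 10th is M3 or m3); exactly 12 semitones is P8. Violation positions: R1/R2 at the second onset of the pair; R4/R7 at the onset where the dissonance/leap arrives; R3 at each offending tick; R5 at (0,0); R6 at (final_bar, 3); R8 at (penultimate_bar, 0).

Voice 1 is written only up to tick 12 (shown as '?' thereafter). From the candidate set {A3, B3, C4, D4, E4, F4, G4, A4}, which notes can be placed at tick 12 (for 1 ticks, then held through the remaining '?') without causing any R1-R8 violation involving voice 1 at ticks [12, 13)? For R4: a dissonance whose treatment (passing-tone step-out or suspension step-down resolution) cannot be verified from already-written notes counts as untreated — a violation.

{A3, C4, F4}

A3: legal
B3: violates R4
C4: legal
D4: violates R4
E4: violates R2
F4: legal
G4: violates R4
A4: violates R2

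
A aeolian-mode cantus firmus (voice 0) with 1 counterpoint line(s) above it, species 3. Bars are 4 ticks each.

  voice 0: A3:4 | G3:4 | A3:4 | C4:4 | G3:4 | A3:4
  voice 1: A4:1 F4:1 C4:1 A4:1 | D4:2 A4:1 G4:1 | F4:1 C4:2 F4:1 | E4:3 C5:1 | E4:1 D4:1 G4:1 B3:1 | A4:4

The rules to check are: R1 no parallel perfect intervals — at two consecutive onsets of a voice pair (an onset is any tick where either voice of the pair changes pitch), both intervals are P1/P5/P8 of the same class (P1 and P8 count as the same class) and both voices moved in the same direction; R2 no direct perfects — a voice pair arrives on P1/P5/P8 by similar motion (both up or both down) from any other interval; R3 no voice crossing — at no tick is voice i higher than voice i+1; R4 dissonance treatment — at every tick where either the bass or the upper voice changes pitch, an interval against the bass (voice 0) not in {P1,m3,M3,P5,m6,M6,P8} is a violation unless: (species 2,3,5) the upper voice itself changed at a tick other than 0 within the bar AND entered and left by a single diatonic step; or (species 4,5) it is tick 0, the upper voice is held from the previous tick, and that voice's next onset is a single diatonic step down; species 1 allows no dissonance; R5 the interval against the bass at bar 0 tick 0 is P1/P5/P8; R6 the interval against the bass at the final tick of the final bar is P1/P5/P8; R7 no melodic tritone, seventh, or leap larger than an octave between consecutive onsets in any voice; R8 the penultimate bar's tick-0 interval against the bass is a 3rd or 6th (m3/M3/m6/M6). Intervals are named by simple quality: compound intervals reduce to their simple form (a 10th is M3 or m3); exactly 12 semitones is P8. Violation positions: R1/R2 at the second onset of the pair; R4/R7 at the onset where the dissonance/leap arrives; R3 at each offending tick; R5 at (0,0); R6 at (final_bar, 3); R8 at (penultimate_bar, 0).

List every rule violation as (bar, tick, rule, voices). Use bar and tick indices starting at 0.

(1, 0, R2, (0, 1))
(1, 2, R4, (0, 1))
(5, 0, R2, (0, 1))
(5, 0, R7, (1,))

bar 0: v0=A3 v1=A4 downbeat P8
bar 1: v0=G3 v1=D4 downbeat P5
bar 2: v0=A3 v1=F4 downbeat m6
bar 3: v0=C4 v1=E4 downbeat M3
bar 4: v0=G3 v1=E4 downbeat M6
bar 5: v0=A3 v1=A4 downbeat P8
  -> R2 @ bar 1 tick 0 v(0, 1): A3/A4 P8 -> G3/D4 P5 similar
  -> R4 @ bar 1 tick 2 v(0, 1): G3/A4 M2 untreated
  -> R2 @ bar 5 tick 0 v(0, 1): G3/B3 M3 -> A3/A4 P8 similar
  -> R7 @ bar 5 tick 0 v(1,): B3->A4 leap 10st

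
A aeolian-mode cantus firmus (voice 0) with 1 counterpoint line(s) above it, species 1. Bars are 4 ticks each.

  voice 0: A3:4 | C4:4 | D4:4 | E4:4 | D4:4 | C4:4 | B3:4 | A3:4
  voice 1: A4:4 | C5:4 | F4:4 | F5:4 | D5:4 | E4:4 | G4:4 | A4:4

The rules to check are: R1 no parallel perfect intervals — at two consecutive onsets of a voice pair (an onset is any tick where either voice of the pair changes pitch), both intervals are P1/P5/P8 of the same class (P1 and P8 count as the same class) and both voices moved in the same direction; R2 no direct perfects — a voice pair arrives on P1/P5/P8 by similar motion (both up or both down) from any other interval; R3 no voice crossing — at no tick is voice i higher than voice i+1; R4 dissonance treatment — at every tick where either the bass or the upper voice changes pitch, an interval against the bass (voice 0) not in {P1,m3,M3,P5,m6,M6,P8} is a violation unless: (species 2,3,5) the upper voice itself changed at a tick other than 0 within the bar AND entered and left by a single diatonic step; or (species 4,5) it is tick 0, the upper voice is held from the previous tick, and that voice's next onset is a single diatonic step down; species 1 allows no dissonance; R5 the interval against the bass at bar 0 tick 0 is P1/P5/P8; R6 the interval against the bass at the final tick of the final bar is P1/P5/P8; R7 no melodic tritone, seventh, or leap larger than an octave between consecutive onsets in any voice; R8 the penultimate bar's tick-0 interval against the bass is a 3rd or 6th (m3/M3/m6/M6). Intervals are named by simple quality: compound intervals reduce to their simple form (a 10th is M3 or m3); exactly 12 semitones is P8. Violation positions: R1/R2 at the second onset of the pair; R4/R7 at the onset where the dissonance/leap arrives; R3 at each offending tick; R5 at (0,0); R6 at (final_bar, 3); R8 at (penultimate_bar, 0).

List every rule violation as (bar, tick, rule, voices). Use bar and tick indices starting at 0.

(1, 0, R1, (0, 1))
(3, 0, R4, (0, 1))
(4, 0, R2, (0, 1))
(5, 0, R7, (1,))

bar 0: v0=A3 v1=A4 downbeat P8
bar 1: v0=C4 v1=C5 downbeat P8
bar 2: v0=D4 v1=F4 downbeat m3
bar 3: v0=E4 v1=F5 downbeat m2
bar 4: v0=D4 v1=D5 downbeat P8
bar 5: v0=C4 v1=E4 downbeat M3
bar 6: v0=B3 v1=G4 downbeat m6
bar 7: v0=A3 v1=A4 downbeat P8
  -> R1 @ bar 1 tick 0 v(0, 1): A3/A4 P8 -> C4/C5 P8 similar
  -> R4 @ bar 3 tick 0 v(0, 1): E4/F5 m2 untreated
  -> R2 @ bar 4 tick 0 v(0, 1): E4/F5 m2 -> D4/D5 P8 similar
  -> R7 @ bar 5 tick 0 v(1,): D5->E4 leap 10st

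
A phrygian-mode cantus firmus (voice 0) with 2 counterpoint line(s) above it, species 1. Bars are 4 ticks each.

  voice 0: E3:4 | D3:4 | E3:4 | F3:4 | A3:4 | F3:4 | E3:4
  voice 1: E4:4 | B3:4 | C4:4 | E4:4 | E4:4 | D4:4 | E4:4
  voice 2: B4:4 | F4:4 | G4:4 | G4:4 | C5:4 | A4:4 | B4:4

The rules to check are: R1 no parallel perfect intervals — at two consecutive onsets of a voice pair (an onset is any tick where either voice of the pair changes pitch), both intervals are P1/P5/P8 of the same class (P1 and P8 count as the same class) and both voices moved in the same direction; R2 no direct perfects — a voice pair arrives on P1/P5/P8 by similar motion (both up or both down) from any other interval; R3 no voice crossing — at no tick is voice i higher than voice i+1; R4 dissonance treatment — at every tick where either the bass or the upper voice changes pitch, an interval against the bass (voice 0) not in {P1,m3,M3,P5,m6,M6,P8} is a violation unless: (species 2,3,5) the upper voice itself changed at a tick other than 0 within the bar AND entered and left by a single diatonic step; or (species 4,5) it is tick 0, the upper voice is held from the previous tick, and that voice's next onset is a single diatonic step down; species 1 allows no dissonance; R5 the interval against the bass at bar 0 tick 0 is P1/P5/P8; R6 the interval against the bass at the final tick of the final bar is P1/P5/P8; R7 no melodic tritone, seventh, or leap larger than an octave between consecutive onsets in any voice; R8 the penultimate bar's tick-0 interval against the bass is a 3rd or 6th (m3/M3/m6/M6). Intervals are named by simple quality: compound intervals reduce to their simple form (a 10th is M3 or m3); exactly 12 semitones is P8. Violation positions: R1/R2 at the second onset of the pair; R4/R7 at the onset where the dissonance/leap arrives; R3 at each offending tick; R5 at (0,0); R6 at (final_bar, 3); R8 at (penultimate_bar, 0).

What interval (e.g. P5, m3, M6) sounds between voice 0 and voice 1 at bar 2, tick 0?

voice 0=E3 voice 1=C4 -> m6

m6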